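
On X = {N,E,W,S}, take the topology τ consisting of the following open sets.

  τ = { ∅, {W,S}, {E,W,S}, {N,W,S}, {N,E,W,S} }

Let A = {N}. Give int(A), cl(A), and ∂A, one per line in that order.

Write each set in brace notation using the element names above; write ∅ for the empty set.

int(A) = ∅
cl(A)  = {N}
∂A     = {N}

opens ⊆ A: ∅; union → int = ∅
complement {E,W,S}; its interior {E,W,S}; cl(A) = X∖{E,W,S} = {N}
boundary = {N} ∖ ∅ = {N}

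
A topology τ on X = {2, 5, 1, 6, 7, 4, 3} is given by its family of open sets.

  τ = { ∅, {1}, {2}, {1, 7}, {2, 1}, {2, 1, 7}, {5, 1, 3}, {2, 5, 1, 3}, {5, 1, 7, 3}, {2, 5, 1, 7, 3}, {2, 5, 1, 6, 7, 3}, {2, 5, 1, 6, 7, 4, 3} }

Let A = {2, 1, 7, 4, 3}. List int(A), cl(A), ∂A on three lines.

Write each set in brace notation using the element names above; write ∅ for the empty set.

opens ⊆ A: ∅, {2}, {1}, {2, 1}, {1, 7}, {2, 1, 7}; union → int = {2, 1, 7}
complement {5, 6}; its interior ∅; cl(A) = X∖∅ = {2, 5, 1, 6, 7, 4, 3}
boundary = {2, 5, 1, 6, 7, 4, 3} ∖ {2, 1, 7} = {5, 6, 4, 3}

int(A) = {2, 1, 7}
cl(A)  = {2, 5, 1, 6, 7, 4, 3}
∂A     = {5, 6, 4, 3}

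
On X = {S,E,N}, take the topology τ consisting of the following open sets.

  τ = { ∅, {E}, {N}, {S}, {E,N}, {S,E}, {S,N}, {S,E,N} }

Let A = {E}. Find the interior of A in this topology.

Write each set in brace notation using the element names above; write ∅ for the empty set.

{E}

interior: largest open inside A is {E} (from ∅, {E})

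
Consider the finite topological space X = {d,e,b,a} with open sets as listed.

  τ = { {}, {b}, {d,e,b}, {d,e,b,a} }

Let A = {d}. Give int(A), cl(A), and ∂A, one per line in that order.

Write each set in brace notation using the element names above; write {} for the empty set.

interior: largest open inside A is {} (from {})
cl via duality: int({e,b,a}) = {b}, so X∖{b} = {d,e,a}
cl∖int = {d,e,a}

int(A) = {}
cl(A)  = {d,e,a}
∂A     = {d,e,a}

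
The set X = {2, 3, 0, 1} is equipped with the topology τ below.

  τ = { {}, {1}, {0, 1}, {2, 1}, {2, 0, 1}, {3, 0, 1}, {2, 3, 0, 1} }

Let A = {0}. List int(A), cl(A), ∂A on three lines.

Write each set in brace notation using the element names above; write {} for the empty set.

int(A) = {}
cl(A)  = {3, 0}
∂A     = {3, 0}

interior: largest open inside A is {} (from {})
cl via duality: int({2, 3, 1}) = {2, 1}, so X∖{2, 1} = {3, 0}
cl∖int = {3, 0}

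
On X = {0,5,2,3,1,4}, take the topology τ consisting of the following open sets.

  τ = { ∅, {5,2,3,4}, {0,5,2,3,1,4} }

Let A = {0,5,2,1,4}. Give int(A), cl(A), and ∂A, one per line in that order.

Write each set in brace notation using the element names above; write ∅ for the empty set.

int(A) = ∅
cl(A)  = {0,5,2,3,1,4}
∂A     = {0,5,2,3,1,4}

opens ⊆ A: ∅; union → int = ∅
complement {3}; its interior ∅; cl(A) = X∖∅ = {0,5,2,3,1,4}
boundary = {0,5,2,3,1,4} ∖ ∅ = {0,5,2,3,1,4}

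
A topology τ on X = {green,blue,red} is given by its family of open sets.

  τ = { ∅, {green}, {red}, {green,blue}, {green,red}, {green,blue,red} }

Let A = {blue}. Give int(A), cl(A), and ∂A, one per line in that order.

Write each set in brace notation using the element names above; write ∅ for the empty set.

interior: largest open inside A is ∅ (from ∅)
cl via duality: int({green,red}) = {green,red}, so X∖{green,red} = {blue}
cl∖int = {blue}

int(A) = ∅
cl(A)  = {blue}
∂A     = {blue}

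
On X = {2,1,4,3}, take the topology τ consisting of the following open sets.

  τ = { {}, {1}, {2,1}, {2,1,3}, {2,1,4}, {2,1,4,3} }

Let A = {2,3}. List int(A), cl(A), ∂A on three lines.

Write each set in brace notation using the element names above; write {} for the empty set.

int(A) = {}
cl(A)  = {2,4,3}
∂A     = {2,4,3}

U open, U⊆A: {}. int(A) = ⋃ = {}
X∖A={1,4}, int(X∖A)={1}, hence cl(A)={2,4,3}
∂A: remove int from cl → {2,4,3}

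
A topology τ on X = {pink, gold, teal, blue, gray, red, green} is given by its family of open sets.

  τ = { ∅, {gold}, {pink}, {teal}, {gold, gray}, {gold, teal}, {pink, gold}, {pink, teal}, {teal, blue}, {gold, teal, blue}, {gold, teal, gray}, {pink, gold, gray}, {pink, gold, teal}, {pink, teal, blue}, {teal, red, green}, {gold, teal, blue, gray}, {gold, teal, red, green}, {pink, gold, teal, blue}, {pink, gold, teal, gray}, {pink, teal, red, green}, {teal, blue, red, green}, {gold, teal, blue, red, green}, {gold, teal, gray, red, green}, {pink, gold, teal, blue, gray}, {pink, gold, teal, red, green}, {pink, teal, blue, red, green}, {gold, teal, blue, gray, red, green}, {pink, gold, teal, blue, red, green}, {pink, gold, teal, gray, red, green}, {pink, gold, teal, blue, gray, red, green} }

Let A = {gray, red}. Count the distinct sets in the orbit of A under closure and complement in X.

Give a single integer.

6

complement {pink, gold, teal, blue, green}; its interior {pink, gold, teal, blue}; cl(A) = X∖{pink, gold, teal, blue} = {gray, red, green}
With k = closure, c = complement:
  1. A     = {gray, red}
  2. kA    = {gray, red, green}
  3. cA    = {pink, gold, teal, blue, green}
  4. ckA   = {pink, gold, teal, blue}
  5. kcA   = {pink, gold, teal, blue, gray, red, green}
  6. ckcA  = ∅
k, c of each give nothing new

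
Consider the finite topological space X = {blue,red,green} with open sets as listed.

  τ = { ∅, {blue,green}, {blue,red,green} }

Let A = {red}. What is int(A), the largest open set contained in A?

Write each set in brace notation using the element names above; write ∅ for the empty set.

∅

open subsets of A: ∅; so int(A) = ∅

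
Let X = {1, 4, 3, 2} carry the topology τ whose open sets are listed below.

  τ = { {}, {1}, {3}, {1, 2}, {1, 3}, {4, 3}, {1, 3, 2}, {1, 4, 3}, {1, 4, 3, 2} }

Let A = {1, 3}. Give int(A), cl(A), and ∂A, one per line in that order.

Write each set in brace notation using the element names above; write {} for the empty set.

interior: largest open inside A is {1, 3} (from {}, {3}, {1}, {1, 3})
cl via duality: int({4, 2}) = {}, so X∖{} = {1, 4, 3, 2}
cl∖int = {4, 2}

int(A) = {1, 3}
cl(A)  = {1, 4, 3, 2}
∂A     = {4, 2}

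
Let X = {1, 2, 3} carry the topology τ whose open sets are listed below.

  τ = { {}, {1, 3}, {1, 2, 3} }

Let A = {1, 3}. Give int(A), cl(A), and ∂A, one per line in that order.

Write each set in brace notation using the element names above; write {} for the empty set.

open subsets of A: {}, {1, 3}; so int(A) = {1, 3}
closure: X∖int(X∖A) = X∖{} = {1, 2, 3}
∂A = {1, 2, 3} minus {1, 3} = {2}

int(A) = {1, 3}
cl(A)  = {1, 2, 3}
∂A     = {2}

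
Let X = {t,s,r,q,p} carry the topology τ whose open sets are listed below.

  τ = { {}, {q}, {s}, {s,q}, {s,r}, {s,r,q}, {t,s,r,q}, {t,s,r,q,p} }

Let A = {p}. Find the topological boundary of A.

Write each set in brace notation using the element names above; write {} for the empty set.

{p}

open subsets of A: {}; so int(A) = {}
closure: X∖int(X∖A) = X∖{t,s,r,q} = {p}
∂A = {p} minus {} = {p}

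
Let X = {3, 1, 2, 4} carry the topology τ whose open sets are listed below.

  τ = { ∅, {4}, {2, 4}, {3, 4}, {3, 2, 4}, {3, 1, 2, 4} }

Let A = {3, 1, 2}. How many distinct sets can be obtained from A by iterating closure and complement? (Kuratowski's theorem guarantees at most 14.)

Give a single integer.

4

X∖A={4}, int(X∖A)={4}, hence cl(A)={3, 1, 2}
Orbit (k=closure, c=complement):
  1. A     = {3, 1, 2}
  2. cA    = {4}
  3. kcA   = {3, 1, 2, 4}
  4. ckcA  = ∅
(closed under both — stop)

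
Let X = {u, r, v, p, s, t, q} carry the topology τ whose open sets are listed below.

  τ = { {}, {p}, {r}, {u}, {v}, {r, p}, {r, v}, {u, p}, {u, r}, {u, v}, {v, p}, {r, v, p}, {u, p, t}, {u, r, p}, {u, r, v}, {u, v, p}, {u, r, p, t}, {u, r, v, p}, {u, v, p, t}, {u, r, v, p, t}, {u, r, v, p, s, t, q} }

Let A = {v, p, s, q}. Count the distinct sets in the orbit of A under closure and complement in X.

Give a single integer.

cl via duality: int({u, r, t}) = {u, r}, so X∖{u, r} = {v, p, s, t, q}
Write k for closure, c for complement:
  1. A     = {v, p, s, q}
  2. kA    = {v, p, s, t, q}
  3. cA    = {u, r, t}
  4. ckA   = {u, r}
  5. kcA   = {u, r, s, t, q}
  6. ckcA  = {v, p}
applying k or c yields no new set

6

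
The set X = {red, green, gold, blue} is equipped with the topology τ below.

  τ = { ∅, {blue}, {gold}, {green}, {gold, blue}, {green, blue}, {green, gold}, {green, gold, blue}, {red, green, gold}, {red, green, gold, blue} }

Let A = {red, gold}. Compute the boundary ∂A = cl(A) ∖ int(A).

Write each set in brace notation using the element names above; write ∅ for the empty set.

{red}

U open, U⊆A: ∅, {gold}. int(A) = ⋃ = {gold}
X∖A={green, blue}, int(X∖A)={green, blue}, hence cl(A)={red, gold}
∂A: remove int from cl → {red}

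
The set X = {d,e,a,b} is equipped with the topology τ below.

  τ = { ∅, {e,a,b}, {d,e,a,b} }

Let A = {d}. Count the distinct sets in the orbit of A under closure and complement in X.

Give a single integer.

cl via duality: int({e,a,b}) = {e,a,b}, so X∖{e,a,b} = {d}
Write k for closure, c for complement:
  1. A     = {d}
  2. cA    = {e,a,b}
  3. kcA   = {d,e,a,b}
  4. ckcA  = ∅
applying k or c yields no new set

4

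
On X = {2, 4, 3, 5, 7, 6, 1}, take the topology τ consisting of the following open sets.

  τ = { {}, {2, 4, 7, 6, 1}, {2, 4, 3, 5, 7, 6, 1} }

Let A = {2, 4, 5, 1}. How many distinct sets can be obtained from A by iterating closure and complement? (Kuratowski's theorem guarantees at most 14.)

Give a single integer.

X∖A={3, 7, 6}, int(X∖A)={}, hence cl(A)={2, 4, 3, 5, 7, 6, 1}
Orbit (k=closure, c=complement):
  1. A     = {2, 4, 5, 1}
  2. kA    = {2, 4, 3, 5, 7, 6, 1}
  3. cA    = {3, 7, 6}
  4. ckA   = {}
(closed under both — stop)

4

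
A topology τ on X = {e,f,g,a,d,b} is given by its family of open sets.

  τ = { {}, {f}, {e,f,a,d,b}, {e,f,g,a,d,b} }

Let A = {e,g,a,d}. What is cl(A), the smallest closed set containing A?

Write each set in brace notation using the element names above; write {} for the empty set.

{e,g,a,d,b}

X∖A={f,b}, int(X∖A)={f}, hence cl(A)={e,g,a,d,b}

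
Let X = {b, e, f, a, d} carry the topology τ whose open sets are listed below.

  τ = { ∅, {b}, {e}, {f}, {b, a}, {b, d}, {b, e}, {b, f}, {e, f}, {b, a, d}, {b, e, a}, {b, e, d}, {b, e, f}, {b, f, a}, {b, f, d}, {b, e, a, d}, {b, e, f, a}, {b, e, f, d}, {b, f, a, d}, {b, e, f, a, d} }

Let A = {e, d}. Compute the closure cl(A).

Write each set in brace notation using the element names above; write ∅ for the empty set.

cl via duality: int({b, f, a}) = {b, f, a}, so X∖{b, f, a} = {e, d}

{e, d}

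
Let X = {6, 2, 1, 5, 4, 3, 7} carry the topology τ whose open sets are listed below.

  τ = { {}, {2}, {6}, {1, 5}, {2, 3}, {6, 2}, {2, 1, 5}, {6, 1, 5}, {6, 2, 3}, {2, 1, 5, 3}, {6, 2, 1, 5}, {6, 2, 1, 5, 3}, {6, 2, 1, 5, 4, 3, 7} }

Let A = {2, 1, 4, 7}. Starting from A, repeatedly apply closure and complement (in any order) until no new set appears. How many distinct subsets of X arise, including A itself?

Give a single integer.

X∖A={6, 5, 3}, int(X∖A)={6}, hence cl(A)={2, 1, 5, 4, 3, 7}
Orbit (k=closure, c=complement):
  1. A     = {2, 1, 4, 7}
  2. kA    = {2, 1, 5, 4, 3, 7}
  3. cA    = {6, 5, 3}
  4. ckA   = {6}
  5. kcA   = {6, 1, 5, 4, 3, 7}
  6. kckA  = {6, 4, 7}
  7. ckcA  = {2}
  8. ckckA = {2, 1, 5, 3}
  9. kckcA = {2, 4, 3, 7}
  10. ckckcA = {6, 1, 5}
  11. kckckcA = {6, 1, 5, 4, 7}
  12. ckckckcA = {2, 3}
(closed under both — stop)

12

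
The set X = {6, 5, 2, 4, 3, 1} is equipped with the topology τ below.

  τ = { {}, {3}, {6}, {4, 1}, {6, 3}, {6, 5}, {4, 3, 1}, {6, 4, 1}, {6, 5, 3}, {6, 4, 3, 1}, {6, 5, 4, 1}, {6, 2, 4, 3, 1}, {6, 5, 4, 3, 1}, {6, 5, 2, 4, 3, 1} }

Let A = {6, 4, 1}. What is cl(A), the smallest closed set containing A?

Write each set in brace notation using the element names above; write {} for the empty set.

{6, 5, 2, 4, 1}

cl via duality: int({5, 2, 3}) = {3}, so X∖{3} = {6, 5, 2, 4, 1}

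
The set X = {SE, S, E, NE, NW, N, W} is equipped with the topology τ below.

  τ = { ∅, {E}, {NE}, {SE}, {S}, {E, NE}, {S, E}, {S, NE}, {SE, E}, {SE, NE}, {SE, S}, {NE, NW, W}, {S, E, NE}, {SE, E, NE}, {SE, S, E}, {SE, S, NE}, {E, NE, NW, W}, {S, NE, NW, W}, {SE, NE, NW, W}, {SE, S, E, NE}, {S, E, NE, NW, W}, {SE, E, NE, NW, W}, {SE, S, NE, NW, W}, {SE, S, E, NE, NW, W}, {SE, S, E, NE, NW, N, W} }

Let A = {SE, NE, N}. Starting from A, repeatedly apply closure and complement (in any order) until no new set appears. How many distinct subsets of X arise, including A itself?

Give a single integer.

8

cl via duality: int({S, E, NW, W}) = {S, E}, so X∖{S, E} = {SE, NE, NW, N, W}
Write k for closure, c for complement:
  1. A     = {SE, NE, N}
  2. kA    = {SE, NE, NW, N, W}
  3. cA    = {S, E, NW, W}
  4. ckA   = {S, E}
  5. kcA   = {S, E, NW, N, W}
  6. kckA  = {S, E, N}
  7. ckcA  = {SE, NE}
  8. ckckA = {SE, NE, NW, W}
applying k or c yields no new set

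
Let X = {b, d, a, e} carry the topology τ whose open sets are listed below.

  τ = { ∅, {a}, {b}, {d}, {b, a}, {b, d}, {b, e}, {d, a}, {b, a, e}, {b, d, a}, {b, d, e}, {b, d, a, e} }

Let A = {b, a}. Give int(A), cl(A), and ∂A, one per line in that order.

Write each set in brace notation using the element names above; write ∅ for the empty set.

int(A) = {b, a}
cl(A)  = {b, a, e}
∂A     = {e}

open subsets of A: ∅, {b}, {a}, {b, a}; so int(A) = {b, a}
closure: X∖int(X∖A) = X∖{d} = {b, a, e}
∂A = {b, a, e} minus {b, a} = {e}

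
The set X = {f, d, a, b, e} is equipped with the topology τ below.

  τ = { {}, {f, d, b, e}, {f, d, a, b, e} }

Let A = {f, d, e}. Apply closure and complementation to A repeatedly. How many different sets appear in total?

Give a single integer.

cl via duality: int({a, b}) = {}, so X∖{} = {f, d, a, b, e}
Write k for closure, c for complement:
  1. A     = {f, d, e}
  2. kA    = {f, d, a, b, e}
  3. cA    = {a, b}
  4. ckA   = {}
applying k or c yields no new set

4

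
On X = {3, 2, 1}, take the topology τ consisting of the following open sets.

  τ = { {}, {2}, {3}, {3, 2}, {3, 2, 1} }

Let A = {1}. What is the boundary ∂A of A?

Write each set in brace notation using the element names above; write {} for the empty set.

U open, U⊆A: {}. int(A) = ⋃ = {}
X∖A={3, 2}, int(X∖A)={3, 2}, hence cl(A)={1}
∂A: remove int from cl → {1}

{1}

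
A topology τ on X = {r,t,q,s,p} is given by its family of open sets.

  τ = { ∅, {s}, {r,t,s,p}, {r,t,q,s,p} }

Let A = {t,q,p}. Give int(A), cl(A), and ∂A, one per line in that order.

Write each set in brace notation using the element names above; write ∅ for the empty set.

open subsets of A: ∅; so int(A) = ∅
closure: X∖int(X∖A) = X∖{s} = {r,t,q,p}
∂A = {r,t,q,p} minus ∅ = {r,t,q,p}

int(A) = ∅
cl(A)  = {r,t,q,p}
∂A     = {r,t,q,p}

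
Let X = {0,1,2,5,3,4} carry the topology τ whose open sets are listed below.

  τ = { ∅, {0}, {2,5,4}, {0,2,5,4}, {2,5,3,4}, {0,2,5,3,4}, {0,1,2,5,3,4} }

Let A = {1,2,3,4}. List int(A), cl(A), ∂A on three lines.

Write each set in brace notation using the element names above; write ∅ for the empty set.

int(A) = ∅
cl(A)  = {1,2,5,3,4}
∂A     = {1,2,5,3,4}

open subsets of A: ∅; so int(A) = ∅
closure: X∖int(X∖A) = X∖{0} = {1,2,5,3,4}
∂A = {1,2,5,3,4} minus ∅ = {1,2,5,3,4}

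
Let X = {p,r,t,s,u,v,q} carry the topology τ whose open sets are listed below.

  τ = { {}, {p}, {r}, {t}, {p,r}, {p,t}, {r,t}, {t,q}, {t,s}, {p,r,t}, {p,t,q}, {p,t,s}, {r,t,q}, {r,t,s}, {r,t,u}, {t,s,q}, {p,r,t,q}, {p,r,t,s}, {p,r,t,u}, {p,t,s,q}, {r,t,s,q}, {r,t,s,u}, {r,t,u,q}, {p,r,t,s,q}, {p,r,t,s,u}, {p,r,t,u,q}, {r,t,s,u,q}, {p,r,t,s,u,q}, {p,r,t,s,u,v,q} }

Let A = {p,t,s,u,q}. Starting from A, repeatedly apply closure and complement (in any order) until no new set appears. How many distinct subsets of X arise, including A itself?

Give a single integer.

closure: X∖int(X∖A) = X∖{r} = {p,t,s,u,v,q}
Let k=closure and c=complement:
  1. A     = {p,t,s,u,q}
  2. kA    = {p,t,s,u,v,q}
  3. cA    = {r,v}
  4. ckA   = {r}
  5. kcA   = {r,u,v}
  6. ckcA  = {p,t,s,q}
— saturated at 6

6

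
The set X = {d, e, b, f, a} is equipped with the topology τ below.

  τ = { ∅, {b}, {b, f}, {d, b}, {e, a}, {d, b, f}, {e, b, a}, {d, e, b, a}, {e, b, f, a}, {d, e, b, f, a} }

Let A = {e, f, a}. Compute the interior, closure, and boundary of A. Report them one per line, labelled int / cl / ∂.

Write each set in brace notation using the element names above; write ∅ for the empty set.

int(A) = {e, a}
cl(A)  = {e, f, a}
∂A     = {f}

open subsets of A: ∅, {e, a}; so int(A) = {e, a}
closure: X∖int(X∖A) = X∖{d, b} = {e, f, a}
∂A = {e, f, a} minus {e, a} = {f}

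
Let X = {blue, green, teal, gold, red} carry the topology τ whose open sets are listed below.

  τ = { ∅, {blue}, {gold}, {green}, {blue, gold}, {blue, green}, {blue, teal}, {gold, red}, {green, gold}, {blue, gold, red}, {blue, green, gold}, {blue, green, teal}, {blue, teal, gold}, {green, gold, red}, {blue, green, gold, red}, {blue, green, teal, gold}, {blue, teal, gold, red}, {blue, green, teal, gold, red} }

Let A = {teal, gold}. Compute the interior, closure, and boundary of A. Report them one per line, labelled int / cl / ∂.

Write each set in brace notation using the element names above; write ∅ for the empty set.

int(A) = {gold}
cl(A)  = {teal, gold, red}
∂A     = {teal, red}

open subsets of A: ∅, {gold}; so int(A) = {gold}
closure: X∖int(X∖A) = X∖{blue, green} = {teal, gold, red}
∂A = {teal, gold, red} minus {gold} = {teal, red}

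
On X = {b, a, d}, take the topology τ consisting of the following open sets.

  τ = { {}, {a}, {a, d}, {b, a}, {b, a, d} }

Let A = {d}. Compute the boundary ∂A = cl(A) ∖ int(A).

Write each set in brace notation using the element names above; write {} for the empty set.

U open, U⊆A: {}. int(A) = ⋃ = {}
X∖A={b, a}, int(X∖A)={b, a}, hence cl(A)={d}
∂A: remove int from cl → {d}

{d}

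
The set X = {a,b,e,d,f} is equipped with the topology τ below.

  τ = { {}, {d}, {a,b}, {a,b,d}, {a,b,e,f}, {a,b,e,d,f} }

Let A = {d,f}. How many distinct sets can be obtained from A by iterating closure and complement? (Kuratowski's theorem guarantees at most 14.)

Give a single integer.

6

cl via duality: int({a,b,e}) = {a,b}, so X∖{a,b} = {e,d,f}
Write k for closure, c for complement:
  1. A     = {d,f}
  2. kA    = {e,d,f}
  3. cA    = {a,b,e}
  4. ckA   = {a,b}
  5. kcA   = {a,b,e,f}
  6. ckcA  = {d}
applying k or c yields no new set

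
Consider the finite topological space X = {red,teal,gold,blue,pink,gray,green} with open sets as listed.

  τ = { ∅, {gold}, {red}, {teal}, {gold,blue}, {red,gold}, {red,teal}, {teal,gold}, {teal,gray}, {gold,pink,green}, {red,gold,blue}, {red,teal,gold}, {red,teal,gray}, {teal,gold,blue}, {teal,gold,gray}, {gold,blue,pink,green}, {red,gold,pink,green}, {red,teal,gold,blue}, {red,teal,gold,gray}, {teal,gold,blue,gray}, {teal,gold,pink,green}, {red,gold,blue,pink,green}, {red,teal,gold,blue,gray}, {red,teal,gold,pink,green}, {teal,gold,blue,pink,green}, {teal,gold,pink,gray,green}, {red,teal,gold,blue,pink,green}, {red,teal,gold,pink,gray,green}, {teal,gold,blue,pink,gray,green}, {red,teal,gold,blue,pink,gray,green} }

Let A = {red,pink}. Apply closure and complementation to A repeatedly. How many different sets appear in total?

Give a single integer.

cl via duality: int({teal,gold,blue,gray,green}) = {teal,gold,blue,gray}, so X∖{teal,gold,blue,gray} = {red,pink,green}
Write k for closure, c for complement:
  1. A     = {red,pink}
  2. kA    = {red,pink,green}
  3. cA    = {teal,gold,blue,gray,green}
  4. ckA   = {teal,gold,blue,gray}
  5. kcA   = {teal,gold,blue,pink,gray,green}
  6. ckcA  = {red}
applying k or c yields no new set

6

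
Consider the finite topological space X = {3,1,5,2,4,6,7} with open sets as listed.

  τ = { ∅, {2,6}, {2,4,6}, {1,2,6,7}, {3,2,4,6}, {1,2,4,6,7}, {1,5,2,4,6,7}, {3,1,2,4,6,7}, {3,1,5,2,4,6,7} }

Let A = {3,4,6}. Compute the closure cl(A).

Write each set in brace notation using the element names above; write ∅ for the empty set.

closure: X∖int(X∖A) = X∖∅ = {3,1,5,2,4,6,7}

{3,1,5,2,4,6,7}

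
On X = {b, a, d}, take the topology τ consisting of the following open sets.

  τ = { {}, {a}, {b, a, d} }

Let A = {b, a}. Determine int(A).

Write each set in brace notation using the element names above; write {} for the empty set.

{a}

U open, U⊆A: {}, {a}. int(A) = ⋃ = {a}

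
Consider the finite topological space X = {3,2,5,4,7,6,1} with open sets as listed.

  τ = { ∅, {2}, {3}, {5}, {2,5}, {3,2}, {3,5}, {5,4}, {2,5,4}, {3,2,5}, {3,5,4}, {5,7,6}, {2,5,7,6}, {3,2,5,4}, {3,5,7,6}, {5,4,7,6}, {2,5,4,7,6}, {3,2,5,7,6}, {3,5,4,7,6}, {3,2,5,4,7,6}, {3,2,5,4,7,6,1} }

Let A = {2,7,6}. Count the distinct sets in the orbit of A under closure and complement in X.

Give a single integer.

8

complement {3,5,4,1}; its interior {3,5,4}; cl(A) = X∖{3,5,4} = {2,7,6,1}
With k = closure, c = complement:
  1. A     = {2,7,6}
  2. kA    = {2,7,6,1}
  3. cA    = {3,5,4,1}
  4. ckA   = {3,5,4}
  5. kcA   = {3,5,4,7,6,1}
  6. ckcA  = {2}
  7. kckcA = {2,1}
  8. ckckcA = {3,5,4,7,6}
k, c of each give nothing new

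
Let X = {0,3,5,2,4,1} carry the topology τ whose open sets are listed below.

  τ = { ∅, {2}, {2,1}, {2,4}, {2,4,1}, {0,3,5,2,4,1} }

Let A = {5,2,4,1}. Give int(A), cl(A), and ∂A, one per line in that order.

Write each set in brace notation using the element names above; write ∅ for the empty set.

U open, U⊆A: ∅, {2}, {2,1}, {2,4}, {2,4,1}. int(A) = ⋃ = {2,4,1}
X∖A={0,3}, int(X∖A)=∅, hence cl(A)={0,3,5,2,4,1}
∂A: remove int from cl → {0,3,5}

int(A) = {2,4,1}
cl(A)  = {0,3,5,2,4,1}
∂A     = {0,3,5}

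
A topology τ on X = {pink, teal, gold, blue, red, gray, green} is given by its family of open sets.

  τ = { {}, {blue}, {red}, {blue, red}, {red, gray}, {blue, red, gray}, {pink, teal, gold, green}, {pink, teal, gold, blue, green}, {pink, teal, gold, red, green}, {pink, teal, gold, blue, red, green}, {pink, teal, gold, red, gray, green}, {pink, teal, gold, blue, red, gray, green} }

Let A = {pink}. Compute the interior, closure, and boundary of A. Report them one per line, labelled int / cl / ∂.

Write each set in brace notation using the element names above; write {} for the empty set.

int(A) = {}
cl(A)  = {pink, teal, gold, green}
∂A     = {pink, teal, gold, green}

U open, U⊆A: {}. int(A) = ⋃ = {}
X∖A={teal, gold, blue, red, gray, green}, int(X∖A)={blue, red, gray}, hence cl(A)={pink, teal, gold, green}
∂A: remove int from cl → {pink, teal, gold, green}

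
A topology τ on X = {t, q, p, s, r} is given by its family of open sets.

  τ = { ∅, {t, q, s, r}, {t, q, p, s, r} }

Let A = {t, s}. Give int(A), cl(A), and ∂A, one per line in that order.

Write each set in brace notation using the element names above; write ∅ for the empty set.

U open, U⊆A: ∅. int(A) = ⋃ = ∅
X∖A={q, p, r}, int(X∖A)=∅, hence cl(A)={t, q, p, s, r}
∂A: remove int from cl → {t, q, p, s, r}

int(A) = ∅
cl(A)  = {t, q, p, s, r}
∂A     = {t, q, p, s, r}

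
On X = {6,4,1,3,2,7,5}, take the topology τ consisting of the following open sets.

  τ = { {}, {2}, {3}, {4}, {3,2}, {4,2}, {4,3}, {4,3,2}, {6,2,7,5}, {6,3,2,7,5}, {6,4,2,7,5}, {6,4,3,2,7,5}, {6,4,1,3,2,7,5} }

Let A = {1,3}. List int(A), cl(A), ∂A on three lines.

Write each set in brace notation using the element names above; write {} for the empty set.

int(A) = {3}
cl(A)  = {1,3}
∂A     = {1}

opens ⊆ A: {}, {3}; union → int = {3}
complement {6,4,2,7,5}; its interior {6,4,2,7,5}; cl(A) = X∖{6,4,2,7,5} = {1,3}
boundary = {1,3} ∖ {3} = {1}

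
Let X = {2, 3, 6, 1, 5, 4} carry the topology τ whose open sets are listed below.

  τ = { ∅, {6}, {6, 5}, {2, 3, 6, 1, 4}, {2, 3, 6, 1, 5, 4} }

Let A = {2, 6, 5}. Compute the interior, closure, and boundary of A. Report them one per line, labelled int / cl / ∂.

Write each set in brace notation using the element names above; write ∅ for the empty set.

open subsets of A: ∅, {6}, {6, 5}; so int(A) = {6, 5}
closure: X∖int(X∖A) = X∖∅ = {2, 3, 6, 1, 5, 4}
∂A = {2, 3, 6, 1, 5, 4} minus {6, 5} = {2, 3, 1, 4}

int(A) = {6, 5}
cl(A)  = {2, 3, 6, 1, 5, 4}
∂A     = {2, 3, 1, 4}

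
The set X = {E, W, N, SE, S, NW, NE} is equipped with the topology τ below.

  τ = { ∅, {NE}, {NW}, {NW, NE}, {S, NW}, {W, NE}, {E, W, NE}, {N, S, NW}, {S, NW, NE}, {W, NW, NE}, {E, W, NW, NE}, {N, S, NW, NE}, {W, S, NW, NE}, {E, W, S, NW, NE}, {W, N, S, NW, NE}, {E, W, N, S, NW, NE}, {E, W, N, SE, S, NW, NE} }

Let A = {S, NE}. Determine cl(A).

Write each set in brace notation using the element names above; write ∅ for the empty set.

{E, W, N, SE, S, NE}

complement {E, W, N, SE, NW}; its interior {NW}; cl(A) = X∖{NW} = {E, W, N, SE, S, NE}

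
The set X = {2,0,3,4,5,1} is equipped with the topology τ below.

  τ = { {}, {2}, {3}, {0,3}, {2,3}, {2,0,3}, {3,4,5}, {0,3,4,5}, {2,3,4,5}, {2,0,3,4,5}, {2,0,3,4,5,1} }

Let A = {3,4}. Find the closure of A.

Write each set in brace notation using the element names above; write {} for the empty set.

{0,3,4,5,1}

X∖A={2,0,5,1}, int(X∖A)={2}, hence cl(A)={0,3,4,5,1}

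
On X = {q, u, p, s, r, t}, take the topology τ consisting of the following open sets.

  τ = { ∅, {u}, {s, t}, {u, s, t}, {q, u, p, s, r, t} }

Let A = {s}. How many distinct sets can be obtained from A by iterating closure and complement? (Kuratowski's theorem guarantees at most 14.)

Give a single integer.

8

closure: X∖int(X∖A) = X∖{u} = {q, p, s, r, t}
Let k=closure and c=complement:
  1. A     = {s}
  2. kA    = {q, p, s, r, t}
  3. cA    = {q, u, p, r, t}
  4. ckA   = {u}
  5. kcA   = {q, u, p, s, r, t}
  6. kckA  = {q, u, p, r}
  7. ckcA  = ∅
  8. ckckA = {s, t}
— saturated at 8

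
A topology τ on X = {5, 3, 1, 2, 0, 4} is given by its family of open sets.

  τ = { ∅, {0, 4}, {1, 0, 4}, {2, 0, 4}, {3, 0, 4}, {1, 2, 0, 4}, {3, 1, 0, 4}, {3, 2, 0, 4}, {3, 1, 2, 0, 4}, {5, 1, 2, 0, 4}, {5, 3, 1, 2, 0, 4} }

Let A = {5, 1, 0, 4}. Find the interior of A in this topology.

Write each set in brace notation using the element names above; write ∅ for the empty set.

{1, 0, 4}

opens ⊆ A: ∅, {0, 4}, {1, 0, 4}; union → int = {1, 0, 4}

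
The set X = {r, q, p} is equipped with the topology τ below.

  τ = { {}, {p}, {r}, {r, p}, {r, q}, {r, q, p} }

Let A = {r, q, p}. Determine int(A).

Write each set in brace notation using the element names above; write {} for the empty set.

open subsets of A: {}, {r}, {p}, {r, p}, {r, q}, {r, q, p}; so int(A) = {r, q, p}

{r, q, p}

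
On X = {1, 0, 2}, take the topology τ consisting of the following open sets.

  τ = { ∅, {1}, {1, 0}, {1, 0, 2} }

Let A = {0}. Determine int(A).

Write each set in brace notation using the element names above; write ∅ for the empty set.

opens ⊆ A: ∅; union → int = ∅

∅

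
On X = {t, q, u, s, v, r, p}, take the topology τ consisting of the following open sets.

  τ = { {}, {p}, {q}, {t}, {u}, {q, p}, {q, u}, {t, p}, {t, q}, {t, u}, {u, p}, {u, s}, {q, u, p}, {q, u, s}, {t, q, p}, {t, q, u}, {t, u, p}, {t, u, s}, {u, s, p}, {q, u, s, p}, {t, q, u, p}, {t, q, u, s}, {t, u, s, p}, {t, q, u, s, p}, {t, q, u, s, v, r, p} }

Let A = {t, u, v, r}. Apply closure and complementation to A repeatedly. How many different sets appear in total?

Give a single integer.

8

closure: X∖int(X∖A) = X∖{q, p} = {t, u, s, v, r}
Let k=closure and c=complement:
  1. A     = {t, u, v, r}
  2. kA    = {t, u, s, v, r}
  3. cA    = {q, s, p}
  4. ckA   = {q, p}
  5. kcA   = {q, s, v, r, p}
  6. kckA  = {q, v, r, p}
  7. ckcA  = {t, u}
  8. ckckA = {t, u, s}
— saturated at 8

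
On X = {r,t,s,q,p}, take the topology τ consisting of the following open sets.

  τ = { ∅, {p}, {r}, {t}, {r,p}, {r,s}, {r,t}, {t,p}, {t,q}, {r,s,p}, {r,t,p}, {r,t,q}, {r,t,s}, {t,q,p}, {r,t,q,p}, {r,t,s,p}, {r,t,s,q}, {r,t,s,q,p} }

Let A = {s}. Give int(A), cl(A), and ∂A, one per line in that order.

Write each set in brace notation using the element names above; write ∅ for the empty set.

U open, U⊆A: ∅. int(A) = ⋃ = ∅
X∖A={r,t,q,p}, int(X∖A)={r,t,q,p}, hence cl(A)={s}
∂A: remove int from cl → {s}

int(A) = ∅
cl(A)  = {s}
∂A     = {s}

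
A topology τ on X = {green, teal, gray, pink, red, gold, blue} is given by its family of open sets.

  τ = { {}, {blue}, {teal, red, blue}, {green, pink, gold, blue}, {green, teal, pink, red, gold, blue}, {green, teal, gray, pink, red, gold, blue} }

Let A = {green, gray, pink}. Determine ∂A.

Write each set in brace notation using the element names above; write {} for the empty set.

{green, gray, pink, gold}

open subsets of A: {}; so int(A) = {}
closure: X∖int(X∖A) = X∖{teal, red, blue} = {green, gray, pink, gold}
∂A = {green, gray, pink, gold} minus {} = {green, gray, pink, gold}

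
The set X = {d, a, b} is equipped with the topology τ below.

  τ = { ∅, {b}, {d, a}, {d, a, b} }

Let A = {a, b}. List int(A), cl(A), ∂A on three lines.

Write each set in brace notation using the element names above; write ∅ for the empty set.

int(A) = {b}
cl(A)  = {d, a, b}
∂A     = {d, a}

interior: largest open inside A is {b} (from ∅, {b})
cl via duality: int({d}) = ∅, so X∖∅ = {d, a, b}
cl∖int = {d, a}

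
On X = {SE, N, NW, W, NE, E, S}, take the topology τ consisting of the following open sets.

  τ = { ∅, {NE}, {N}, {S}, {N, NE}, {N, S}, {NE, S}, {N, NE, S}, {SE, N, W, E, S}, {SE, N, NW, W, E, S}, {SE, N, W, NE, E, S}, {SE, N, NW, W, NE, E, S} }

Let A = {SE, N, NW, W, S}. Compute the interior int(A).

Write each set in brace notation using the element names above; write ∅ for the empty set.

open subsets of A: ∅, {S}, {N}, {N, S}; so int(A) = {N, S}

{N, S}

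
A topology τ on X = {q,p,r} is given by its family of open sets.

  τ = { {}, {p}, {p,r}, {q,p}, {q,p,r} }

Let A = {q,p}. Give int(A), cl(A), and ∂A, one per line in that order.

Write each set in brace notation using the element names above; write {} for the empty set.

interior: largest open inside A is {q,p} (from {}, {p}, {q,p})
cl via duality: int({r}) = {}, so X∖{} = {q,p,r}
cl∖int = {r}

int(A) = {q,p}
cl(A)  = {q,p,r}
∂A     = {r}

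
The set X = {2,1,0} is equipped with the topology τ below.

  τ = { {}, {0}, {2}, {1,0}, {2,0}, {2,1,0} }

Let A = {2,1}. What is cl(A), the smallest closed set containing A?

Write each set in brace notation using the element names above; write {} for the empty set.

closure: X∖int(X∖A) = X∖{0} = {2,1}

{2,1}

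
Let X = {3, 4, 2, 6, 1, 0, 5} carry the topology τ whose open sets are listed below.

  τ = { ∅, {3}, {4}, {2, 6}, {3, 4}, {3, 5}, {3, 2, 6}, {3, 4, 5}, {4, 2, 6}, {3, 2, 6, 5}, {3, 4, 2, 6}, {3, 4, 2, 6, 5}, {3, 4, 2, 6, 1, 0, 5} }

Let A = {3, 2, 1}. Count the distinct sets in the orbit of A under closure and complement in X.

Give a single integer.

closure: X∖int(X∖A) = X∖{4} = {3, 2, 6, 1, 0, 5}
Let k=closure and c=complement:
  1. A     = {3, 2, 1}
  2. kA    = {3, 2, 6, 1, 0, 5}
  3. cA    = {4, 6, 0, 5}
  4. ckA   = {4}
  5. kcA   = {4, 2, 6, 1, 0, 5}
  6. kckA  = {4, 1, 0}
  7. ckcA  = {3}
  8. ckckA = {3, 2, 6, 5}
  9. kckcA = {3, 1, 0, 5}
  10. ckckcA = {4, 2, 6}
  11. kckckcA = {4, 2, 6, 1, 0}
  12. ckckckcA = {3, 5}
— saturated at 12

12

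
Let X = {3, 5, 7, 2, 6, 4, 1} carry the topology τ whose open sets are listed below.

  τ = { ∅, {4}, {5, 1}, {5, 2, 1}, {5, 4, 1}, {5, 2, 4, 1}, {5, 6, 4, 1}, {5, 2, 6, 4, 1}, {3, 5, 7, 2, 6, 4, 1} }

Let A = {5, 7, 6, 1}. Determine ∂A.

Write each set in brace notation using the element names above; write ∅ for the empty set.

{3, 7, 2, 6}

interior: largest open inside A is {5, 1} (from ∅, {5, 1})
cl via duality: int({3, 2, 4}) = {4}, so X∖{4} = {3, 5, 7, 2, 6, 1}
cl∖int = {3, 7, 2, 6}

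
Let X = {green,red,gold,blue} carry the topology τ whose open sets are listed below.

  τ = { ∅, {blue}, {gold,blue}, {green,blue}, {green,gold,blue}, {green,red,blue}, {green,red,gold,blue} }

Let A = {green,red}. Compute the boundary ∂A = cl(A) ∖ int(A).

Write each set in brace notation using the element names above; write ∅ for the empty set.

opens ⊆ A: ∅; union → int = ∅
complement {gold,blue}; its interior {gold,blue}; cl(A) = X∖{gold,blue} = {green,red}
boundary = {green,red} ∖ ∅ = {green,red}

{green,red}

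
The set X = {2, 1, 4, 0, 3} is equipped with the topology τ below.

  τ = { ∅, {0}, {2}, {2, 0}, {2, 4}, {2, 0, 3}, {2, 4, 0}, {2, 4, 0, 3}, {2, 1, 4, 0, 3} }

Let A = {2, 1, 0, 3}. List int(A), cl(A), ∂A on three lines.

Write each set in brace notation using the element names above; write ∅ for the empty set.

open subsets of A: ∅, {0}, {2}, {2, 0}, {2, 0, 3}; so int(A) = {2, 0, 3}
closure: X∖int(X∖A) = X∖∅ = {2, 1, 4, 0, 3}
∂A = {2, 1, 4, 0, 3} minus {2, 0, 3} = {1, 4}

int(A) = {2, 0, 3}
cl(A)  = {2, 1, 4, 0, 3}
∂A     = {1, 4}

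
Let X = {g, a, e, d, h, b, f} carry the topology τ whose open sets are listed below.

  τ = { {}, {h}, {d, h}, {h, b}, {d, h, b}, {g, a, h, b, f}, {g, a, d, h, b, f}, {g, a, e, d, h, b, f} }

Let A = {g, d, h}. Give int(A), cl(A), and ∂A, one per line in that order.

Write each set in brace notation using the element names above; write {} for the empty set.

interior: largest open inside A is {d, h} (from {}, {h}, {d, h})
cl via duality: int({a, e, b, f}) = {}, so X∖{} = {g, a, e, d, h, b, f}
cl∖int = {g, a, e, b, f}

int(A) = {d, h}
cl(A)  = {g, a, e, d, h, b, f}
∂A     = {g, a, e, b, f}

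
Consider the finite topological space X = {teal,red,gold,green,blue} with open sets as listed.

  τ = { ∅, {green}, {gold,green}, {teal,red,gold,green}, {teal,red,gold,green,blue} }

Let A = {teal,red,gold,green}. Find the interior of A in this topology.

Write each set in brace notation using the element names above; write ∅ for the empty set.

interior: largest open inside A is {teal,red,gold,green} (from ∅, {green}, {gold,green}, {teal,red,gold,green})

{teal,red,gold,green}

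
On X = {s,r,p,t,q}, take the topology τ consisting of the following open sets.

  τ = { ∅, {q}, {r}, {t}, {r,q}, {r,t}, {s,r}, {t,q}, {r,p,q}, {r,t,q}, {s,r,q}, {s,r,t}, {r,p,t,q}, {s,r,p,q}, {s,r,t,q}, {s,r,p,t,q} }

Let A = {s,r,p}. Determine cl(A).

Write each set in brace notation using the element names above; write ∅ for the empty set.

{s,r,p}

complement {t,q}; its interior {t,q}; cl(A) = X∖{t,q} = {s,r,p}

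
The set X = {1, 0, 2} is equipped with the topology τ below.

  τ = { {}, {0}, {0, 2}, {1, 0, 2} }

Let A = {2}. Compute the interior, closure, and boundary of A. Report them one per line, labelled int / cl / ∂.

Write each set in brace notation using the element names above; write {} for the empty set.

int(A) = {}
cl(A)  = {1, 2}
∂A     = {1, 2}

open subsets of A: {}; so int(A) = {}
closure: X∖int(X∖A) = X∖{0} = {1, 2}
∂A = {1, 2} minus {} = {1, 2}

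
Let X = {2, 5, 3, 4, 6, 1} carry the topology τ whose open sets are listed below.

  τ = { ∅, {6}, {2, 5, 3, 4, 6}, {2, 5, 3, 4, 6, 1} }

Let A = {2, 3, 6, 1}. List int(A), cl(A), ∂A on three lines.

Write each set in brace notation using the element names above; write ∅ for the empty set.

open subsets of A: ∅, {6}; so int(A) = {6}
closure: X∖int(X∖A) = X∖∅ = {2, 5, 3, 4, 6, 1}
∂A = {2, 5, 3, 4, 6, 1} minus {6} = {2, 5, 3, 4, 1}

int(A) = {6}
cl(A)  = {2, 5, 3, 4, 6, 1}
∂A     = {2, 5, 3, 4, 1}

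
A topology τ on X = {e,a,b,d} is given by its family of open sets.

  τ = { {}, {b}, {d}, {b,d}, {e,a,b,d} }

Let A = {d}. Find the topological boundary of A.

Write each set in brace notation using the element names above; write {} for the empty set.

{e,a}

opens ⊆ A: {}, {d}; union → int = {d}
complement {e,a,b}; its interior {b}; cl(A) = X∖{b} = {e,a,d}
boundary = {e,a,d} ∖ {d} = {e,a}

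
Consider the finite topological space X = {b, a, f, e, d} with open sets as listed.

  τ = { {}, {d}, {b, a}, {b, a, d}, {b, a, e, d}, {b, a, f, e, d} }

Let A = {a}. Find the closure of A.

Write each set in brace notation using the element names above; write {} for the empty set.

complement {b, f, e, d}; its interior {d}; cl(A) = X∖{d} = {b, a, f, e}

{b, a, f, e}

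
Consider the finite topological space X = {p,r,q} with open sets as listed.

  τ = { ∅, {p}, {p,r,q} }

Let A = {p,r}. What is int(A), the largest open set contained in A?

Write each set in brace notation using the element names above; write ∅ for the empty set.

{p}

open subsets of A: ∅, {p}; so int(A) = {p}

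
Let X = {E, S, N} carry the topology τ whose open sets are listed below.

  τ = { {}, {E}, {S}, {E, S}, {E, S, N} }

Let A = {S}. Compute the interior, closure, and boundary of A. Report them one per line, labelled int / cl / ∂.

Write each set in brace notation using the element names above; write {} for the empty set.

int(A) = {S}
cl(A)  = {S, N}
∂A     = {N}

opens ⊆ A: {}, {S}; union → int = {S}
complement {E, N}; its interior {E}; cl(A) = X∖{E} = {S, N}
boundary = {S, N} ∖ {S} = {N}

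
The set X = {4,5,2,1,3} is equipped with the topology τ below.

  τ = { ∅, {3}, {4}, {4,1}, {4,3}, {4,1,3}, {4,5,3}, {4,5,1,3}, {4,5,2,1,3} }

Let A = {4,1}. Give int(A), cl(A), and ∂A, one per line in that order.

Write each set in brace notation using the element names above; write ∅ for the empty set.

open subsets of A: ∅, {4}, {4,1}; so int(A) = {4,1}
closure: X∖int(X∖A) = X∖{3} = {4,5,2,1}
∂A = {4,5,2,1} minus {4,1} = {5,2}

int(A) = {4,1}
cl(A)  = {4,5,2,1}
∂A     = {5,2}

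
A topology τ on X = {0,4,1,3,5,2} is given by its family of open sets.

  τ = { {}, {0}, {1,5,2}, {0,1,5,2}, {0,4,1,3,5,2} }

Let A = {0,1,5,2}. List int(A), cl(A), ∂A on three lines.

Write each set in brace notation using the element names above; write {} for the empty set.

int(A) = {0,1,5,2}
cl(A)  = {0,4,1,3,5,2}
∂A     = {4,3}

interior: largest open inside A is {0,1,5,2} (from {}, {0}, {1,5,2}, {0,1,5,2})
cl via duality: int({4,3}) = {}, so X∖{} = {0,4,1,3,5,2}
cl∖int = {4,3}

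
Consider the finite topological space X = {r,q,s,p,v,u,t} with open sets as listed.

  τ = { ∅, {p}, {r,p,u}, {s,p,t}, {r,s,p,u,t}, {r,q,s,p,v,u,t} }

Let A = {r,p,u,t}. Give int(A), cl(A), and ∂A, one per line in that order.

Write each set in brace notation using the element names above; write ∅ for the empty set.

int(A) = {r,p,u}
cl(A)  = {r,q,s,p,v,u,t}
∂A     = {q,s,v,t}

U open, U⊆A: ∅, {p}, {r,p,u}. int(A) = ⋃ = {r,p,u}
X∖A={q,s,v}, int(X∖A)=∅, hence cl(A)={r,q,s,p,v,u,t}
∂A: remove int from cl → {q,s,v,t}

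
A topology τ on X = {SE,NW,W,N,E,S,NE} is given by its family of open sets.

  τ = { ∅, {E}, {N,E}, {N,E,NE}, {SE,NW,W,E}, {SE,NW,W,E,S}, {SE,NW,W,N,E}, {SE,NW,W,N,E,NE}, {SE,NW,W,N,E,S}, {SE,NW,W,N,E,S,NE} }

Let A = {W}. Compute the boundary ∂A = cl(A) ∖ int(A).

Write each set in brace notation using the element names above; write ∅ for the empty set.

{SE,NW,W,S}

opens ⊆ A: ∅; union → int = ∅
complement {SE,NW,N,E,S,NE}; its interior {N,E,NE}; cl(A) = X∖{N,E,NE} = {SE,NW,W,S}
boundary = {SE,NW,W,S} ∖ ∅ = {SE,NW,W,S}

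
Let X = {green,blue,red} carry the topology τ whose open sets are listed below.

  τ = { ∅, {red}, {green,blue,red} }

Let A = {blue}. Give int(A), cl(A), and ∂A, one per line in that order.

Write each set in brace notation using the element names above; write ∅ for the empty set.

open subsets of A: ∅; so int(A) = ∅
closure: X∖int(X∖A) = X∖{red} = {green,blue}
∂A = {green,blue} minus ∅ = {green,blue}

int(A) = ∅
cl(A)  = {green,blue}
∂A     = {green,blue}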